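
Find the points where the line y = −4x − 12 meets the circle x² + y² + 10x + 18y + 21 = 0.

(−3, 0) and (1, −16)

Substitute y = −4x − 12:
17x² + 34x − 51 = 0  ⟹  x² + 2x − 3 = 0
x = 1 or x = −3, giving (1, −16) and (−3, 0).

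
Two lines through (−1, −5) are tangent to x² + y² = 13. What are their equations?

2x − 3y = 13 and 3x + 2y = −13

Let a tangent through (−1, −5) have slope m. Its distance from (0, 0) must equal √13:
(1m − (5))² = 13(m² + 1)
6m² + 5m − 6 = 0, so m = 2/3 or m = −3/2.
Through (−1, −5) these give 2x − 3y = 13 and 3x + 2y = −13.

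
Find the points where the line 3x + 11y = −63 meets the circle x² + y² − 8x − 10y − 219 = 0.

(−10, −3) and (12, −9)

Substitute y = (−63 − 3x)/11:
130x² − 260x − 15600 = 0  ⟹  x² − 2x − 120 = 0
x = 12 or x = −10, giving (12, −9) and (−10, −3).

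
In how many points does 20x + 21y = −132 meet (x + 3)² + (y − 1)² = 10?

d² = (20·(−3) + 21·1 − (−132))²/841 = 8649/841; r² = 10.
Since d² > r², the line lies outside the circle.

0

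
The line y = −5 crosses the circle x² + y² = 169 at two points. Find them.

(−12, −5) and (12, −5)

Express y = −5 and substitute into the circle:
x² − 144 = 0
x = 12 or x = −12, giving (12, −5) and (−12, −5).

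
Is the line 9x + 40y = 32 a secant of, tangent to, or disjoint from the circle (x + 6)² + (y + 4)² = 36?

tangent

Substituting the line into the circle gives 1681x² + 15744x + 36864 = 0.
Δ = 247873536 − 247873536 = 0.
A repeated root: the line is tangent.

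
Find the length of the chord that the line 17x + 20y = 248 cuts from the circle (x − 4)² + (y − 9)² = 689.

2√689

Express y = (248 − 17x)/20 and substitute into the circle:
689x² − 5512x − 264576 = 0  ⟹  x² − 8x − 384 = 0
x = 24 or x = −16, giving (24, −8) and (−16, 26).
|(24, −8) − (−16, 26)| = √((40)² + (−34)²) = 2√689.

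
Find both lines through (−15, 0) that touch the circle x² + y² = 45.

A line y − (0) = m(x − (−15)) is tangent when its distance from (0, 0) is 3√5:
(15m − (0))² = 45(m² + 1)
4m² − 1 = 0, so m = −1/2 or m = 1/2.
With m = −1/2: x + 2y = −15. With m = 1/2: x − 2y = −15.

x + 2y = −15 and x − 2y = −15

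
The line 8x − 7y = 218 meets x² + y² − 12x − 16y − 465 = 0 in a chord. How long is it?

2√113

The distance from (6, 8) to the line is 226/√113, and r² = 565.
Half the chord is √(r² − d²) = √(113), so the full chord is 2√113.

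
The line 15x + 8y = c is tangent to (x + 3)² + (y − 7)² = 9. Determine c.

c = −40 or c = 62

The line touches the circle iff its distance from (−3, 7) is 3:
|15·(−3) + 8·7 − c| / √289 = 3
|c − (11)| = 3·17, so c = 62 or c = −40.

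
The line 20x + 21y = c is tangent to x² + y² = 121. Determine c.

c = −319 or c = 319

For a tangent, require d(centre, line) = r = 11.
|20·0 + 21·0 − c| / √841 = 11
|c| = 11·29, so c = 319 or c = −319.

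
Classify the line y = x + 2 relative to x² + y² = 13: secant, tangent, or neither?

secant

Substituting the line into the circle gives 2x² + 4x − 9 = 0.
Discriminant = (4)² − 4·2·(−9) = 88 > 0.
Two real roots: the line is a secant.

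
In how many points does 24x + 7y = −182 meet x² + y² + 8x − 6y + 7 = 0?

Substituting the line into the circle gives 625x² + 10136x + 41111 = 0.
Δ = 102738496 − 102777500 = −39004.
No real roots: the line does not meet the circle.

0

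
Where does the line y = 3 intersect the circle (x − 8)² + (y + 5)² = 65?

Substitute y = 3:
x² − 16x + 63 = 0
x = 9 or x = 7, giving (9, 3) and (7, 3).

(7, 3) and (9, 3)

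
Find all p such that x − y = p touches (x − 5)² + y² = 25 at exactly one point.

For a tangent, require d(centre, line) = r = 5.
|1·5 − 1·0 − p| / √2 = 5
|p − (5)| = 5√2.

p = 5 ± 5√2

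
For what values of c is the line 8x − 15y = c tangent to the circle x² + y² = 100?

Tangency holds when the distance from the centre (0, 0) to the line equals the radius 10:
|8·0 − 15·0 − c| / √289 = 10
|c| = 10·17, so c = 170 or c = −170.

c = −170 or c = 170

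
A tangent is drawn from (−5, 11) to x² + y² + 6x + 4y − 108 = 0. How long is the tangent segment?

2√13

The centre is (−3, −2) and r = 11. The square of the distance from P to the centre is 4 + 169 = 173.
By the tangent–radius right angle, tangent length = √(|PO|² − r²) = √52 = 2√13.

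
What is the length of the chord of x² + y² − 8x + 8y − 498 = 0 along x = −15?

26

The distance from (4, −4) to the line is 19, and r² = 530.
Chord = 2√(r² − d²) = 2·√(169) = 26.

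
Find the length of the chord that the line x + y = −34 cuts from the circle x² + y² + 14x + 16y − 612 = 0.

Centre (−7, −8), r² = 725. Perpendicular distance d from centre to line = |19| / √2 = 19/√2.
Half the chord is √(r² − d²) = √(1089/2), so the full chord is 33√2.

33√2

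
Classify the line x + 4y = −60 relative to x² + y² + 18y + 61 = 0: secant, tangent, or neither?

d² = (1·0 + 4·(−9) − (−60))²/17 = 576/17; r² = 20.
Since d² > r², the line lies outside the circle.

neither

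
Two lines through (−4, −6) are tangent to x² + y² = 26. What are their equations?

5x + y = −26 and x − 5y = 26

A line y − (−6) = m(x − (−4)) is tangent when its distance from (0, 0) is √26:
[m·(4) − (6)]² = 26(m² + 1)
5m² + 24m − 5 = 0, so m = −5 or m = 1/5.
With m = −5: 5x + y = −26. With m = 1/5: x − 5y = 26.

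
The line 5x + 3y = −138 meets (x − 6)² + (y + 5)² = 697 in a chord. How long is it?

Centre (6, −5), r² = 697. Perpendicular distance d from centre to line = |153| / √34 = 153/√34.
Chord = 2√(r² − d²) = 2·√(17/2) = √34.

√34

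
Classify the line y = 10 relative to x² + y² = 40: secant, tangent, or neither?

neither

Substituting the line into the circle gives x² + 60 = 0.
Discriminant = (0)² − 4·1·(60) = −240 < 0.
No real roots: the line does not meet the circle.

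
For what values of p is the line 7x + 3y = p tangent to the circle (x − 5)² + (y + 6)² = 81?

For a tangent, require d(centre, line) = r = 9.
|7·5 + 3·(−6) − p| / √58 = 9
|p − (17)| = 9√58.

p = 17 ± 9√58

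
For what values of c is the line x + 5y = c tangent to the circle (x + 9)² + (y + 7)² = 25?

The line touches the circle iff its distance from (−9, −7) is 5:
|1·(−9) + 5·(−7) − c| / √26 = 5
|c − (−44)| = 5√26.

c = −44 ± 5√26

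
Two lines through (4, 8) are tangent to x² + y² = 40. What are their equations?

Let a tangent through (4, 8) have slope m. Its distance from (0, 0) must equal 2√10:
(−4m − (−8))² = 40(m² + 1)
3m² + 8m − 3 = 0, so m = 1/3 or m = −3.
Through (4, 8) these give x − 3y = −20 and 3x + y = 20.

x − 3y = −20 and 3x + y = 20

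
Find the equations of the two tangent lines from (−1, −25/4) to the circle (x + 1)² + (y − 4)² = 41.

5x − 4y = 20 and 5x + 4y = −30

Write the tangent as mx − y + (−25/4 − m·(−1)) = 0 and set its distance from the centre to √41:
[m·(0) − (41/4)]² = 41(m² + 1)
16m² − 25 = 0, so m = 5/4 or m = −5/4.
With m = 5/4: 5x − 4y = 20. With m = −5/4: 5x + 4y = −30.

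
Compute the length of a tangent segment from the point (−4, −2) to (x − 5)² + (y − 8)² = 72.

The centre is (5, 8) and r = 6√2. The square of the distance from P to the centre is 81 + 100 = 181.
By the tangent–radius right angle, tangent length = √(|PO|² − r²) = √109.

√109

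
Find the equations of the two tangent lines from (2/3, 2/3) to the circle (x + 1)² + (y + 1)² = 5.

x + 2y = 2 and 2x + y = 2

A line y − (2/3) = m(x − (2/3)) is tangent when its distance from (−1, −1) is √5:
[m·(−5/3) − (−5/3)]² = 5(m² + 1)
2m² + 5m + 2 = 0, so m = −1/2 or m = −2.
With m = −1/2: x + 2y = 2. With m = −2: 2x + y = 2.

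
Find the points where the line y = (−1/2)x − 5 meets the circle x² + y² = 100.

(−10, 0) and (6, −8)

From the line, y = (−10 − x)/2. Substituting:
5x² + 20x − 300 = 0  ⟹  x² + 4x − 60 = 0
x = 6 or x = −10, giving (6, −8) and (−10, 0).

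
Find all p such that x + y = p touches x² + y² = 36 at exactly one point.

p = ±6√2

For a tangent, require d(centre, line) = r = 6.
|1·0 + 1·0 − p| / √2 = 6
|p| = 6√2.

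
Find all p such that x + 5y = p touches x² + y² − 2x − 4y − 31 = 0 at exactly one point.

p = 11 ± 6√26

For a tangent, require d(centre, line) = r = 6.
|1·1 + 5·2 − p| / √26 = 6
|p − (11)| = 6√26.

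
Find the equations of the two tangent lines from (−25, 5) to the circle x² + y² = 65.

Let a tangent through (−25, 5) have slope m. Its distance from (0, 0) must equal √65:
(25m − (−5))² = 65(m² + 1)
56m² + 25m − 4 = 0, so m = 1/8 or m = −4/7.
With m = 1/8: x − 8y = −65. With m = −4/7: 4x + 7y = −65.

x − 8y = −65 and 4x + 7y = −65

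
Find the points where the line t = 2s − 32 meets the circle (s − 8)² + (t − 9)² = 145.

(16, 0) and (20, 8)

Substitute t = 2s − 32:
5s² − 180s + 1600 = 0  ⟹  s² − 36s + 320 = 0
s = 20 or s = 16, giving (20, 8) and (16, 0).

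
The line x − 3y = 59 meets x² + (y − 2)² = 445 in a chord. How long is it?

3√10

The distance from (0, 2) to the line is 65/√10, and r² = 445.
Chord = 2√(r² − d²) = 2·√(45/2) = 3√10.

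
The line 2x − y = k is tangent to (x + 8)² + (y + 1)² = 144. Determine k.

Tangency holds when the distance from the centre (−8, −1) to the line equals the radius 12:
|2·(−8) − 1·(−1) − k| / √5 = 12
|k − (−15)| = 12√5.

k = −15 ± 12√5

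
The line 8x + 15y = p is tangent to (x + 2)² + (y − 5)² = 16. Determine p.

p = −9 or p = 127

For a tangent, require d(centre, line) = r = 4.
|8·(−2) + 15·5 − p| / √289 = 4
|p − (59)| = 4·17, so p = 127 or p = −9.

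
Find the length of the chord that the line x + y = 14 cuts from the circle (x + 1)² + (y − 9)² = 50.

Substitute y = −x + 14:
2x² − 8x − 24 = 0  ⟹  x² − 4x − 12 = 0
x = 6 or x = −2, giving (6, 8) and (−2, 16).
|(6, 8) − (−2, 16)| = √((8)² + (−8)²) = 8√2.

8√2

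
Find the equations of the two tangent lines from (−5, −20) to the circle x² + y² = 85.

7x − 6y = 85 and 9x + 2y = −85

Write the tangent as mx − y + (−20 − m·(−5)) = 0 and set its distance from the centre to √85:
(5m − (20))² = 85(m² + 1)
12m² + 40m − 63 = 0, so m = 7/6 or m = −9/2.
Through (−5, −20) these give 7x − 6y = 85 and 9x + 2y = −85.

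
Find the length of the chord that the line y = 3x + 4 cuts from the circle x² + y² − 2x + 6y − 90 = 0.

The distance from (1, −3) to the line is 10/√10, and r² = 100.
Half the chord is √(r² − d²) = √(90), so the full chord is 6√10.

6√10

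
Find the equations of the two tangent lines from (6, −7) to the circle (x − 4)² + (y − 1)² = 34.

5x − 3y = 51 and 3x + 5y = −17

A line y − (−7) = m(x − (6)) is tangent when its distance from (4, 1) is √34:
[m·(−2) − (8)]² = 34(m² + 1)
15m² − 16m − 15 = 0, so m = 5/3 or m = −3/5.
With m = 5/3: 5x − 3y = 51. With m = −3/5: 3x + 5y = −17.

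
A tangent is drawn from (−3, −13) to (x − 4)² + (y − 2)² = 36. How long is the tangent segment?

√238

The centre is (4, 2) and r = 6. The square of the distance from P to the centre is 49 + 225 = 274.
The tangent meets the radius at right angles, so tangent² = |PO|² − r² = 274 − 36 = 238.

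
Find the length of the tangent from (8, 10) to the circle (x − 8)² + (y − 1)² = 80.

The centre is (8, 1) and r = 4√5. The square of the distance from P to the centre is 0 + 81 = 81.
By the tangent–radius right angle, tangent length = √(|PO|² − r²) = √1 = 1.

1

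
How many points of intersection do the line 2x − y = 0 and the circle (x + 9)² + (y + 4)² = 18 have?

Centre (−9, −4), r² = 18. Distance² from centre to line = (−14)²/5 = 196/5.
Since d² > r², the line lies outside the circle.

0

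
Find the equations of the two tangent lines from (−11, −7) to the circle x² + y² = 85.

Let a tangent through (−11, −7) have slope m. Its distance from (0, 0) must equal √85:
(11m − (7))² = 85(m² + 1)
18m² − 77m − 18 = 0, so m = −2/9 or m = 9/2.
Through (−11, −7) these give 2x + 9y = −85 and 9x − 2y = −85.

2x + 9y = −85 and 9x − 2y = −85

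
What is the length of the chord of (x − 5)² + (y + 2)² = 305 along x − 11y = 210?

√122

Centre (5, −2), r² = 305. Perpendicular distance d from centre to line = |−183| / √122 = 183/√122.
Chord = 2√(r² − d²) = 2·√(61/2) = √122.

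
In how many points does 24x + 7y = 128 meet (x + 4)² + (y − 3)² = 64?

d² = (24·(−4) + 7·3 − (128))²/625 = 41209/625; r² = 64.
Since d² > r², the line lies outside the circle.

0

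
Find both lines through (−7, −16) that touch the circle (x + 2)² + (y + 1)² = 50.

x − y = 9 and 7x + y = −65

Write the tangent as mx − y + (−16 − m·(−7)) = 0 and set its distance from the centre to 5√2:
[m·(5) − (15)]² = 50(m² + 1)
m² + 6m − 7 = 0, so m = 1 or m = −7.
With m = 1: x − y = 9. With m = −7: 7x + y = −65.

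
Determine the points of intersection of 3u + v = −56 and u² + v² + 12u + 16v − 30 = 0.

(−17, −5) and (−13, −17)

From the line, v = −3u − 56. Substituting:
10u² + 300u + 2210 = 0  ⟹  u² + 30u + 221 = 0
u = −13 or u = −17, giving (−13, −17) and (−17, −5).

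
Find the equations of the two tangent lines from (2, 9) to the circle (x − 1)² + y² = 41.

4x − 5y = −37 and 5x + 4y = 46

Let a tangent through (2, 9) have slope m. Its distance from (1, 0) must equal √41:
[m·(−1) − (−9)]² = 41(m² + 1)
20m² + 9m − 20 = 0, so m = 4/5 or m = −5/4.
With m = 4/5: 4x − 5y = −37. With m = −5/4: 5x + 4y = 46.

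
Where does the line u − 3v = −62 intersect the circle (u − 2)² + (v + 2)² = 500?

(−8, 18) and (−2, 20)

Express v = (62 + u)/3 and substitute into the circle:
10u² + 100u + 160 = 0  ⟹  u² + 10u + 16 = 0
u = −2 or u = −8, giving (−2, 20) and (−8, 18).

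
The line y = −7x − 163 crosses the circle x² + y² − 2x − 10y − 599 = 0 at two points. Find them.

Express y = −7x − 163 and substitute into the circle:
50x² + 2350x + 27600 = 0  ⟹  x² + 47x + 552 = 0
x = −23 or x = −24, giving (−23, −2) and (−24, 5).

(−24, 5) and (−23, −2)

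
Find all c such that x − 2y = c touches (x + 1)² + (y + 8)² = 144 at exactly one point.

c = 15 ± 12√5

For a tangent, require d(centre, line) = r = 12.
|1·(−1) − 2·(−8) − c| / √5 = 12
|c − (15)| = 12√5.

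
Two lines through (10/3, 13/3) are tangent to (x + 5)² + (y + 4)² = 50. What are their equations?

Write the tangent as mx − y + (13/3 − m·(10/3)) = 0 and set its distance from the centre to 5√2:
[m·(−25/3) − (−25/3)]² = 50(m² + 1)
7m² − 50m + 7 = 0, so m = 7 or m = 1/7.
Through (10/3, 13/3) these give 7x − y = 19 and x − 7y = −27.

7x − y = 19 and x − 7y = −27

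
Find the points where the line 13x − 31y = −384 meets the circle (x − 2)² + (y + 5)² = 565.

(−20, 4) and (11, 17)

Substitute y = (384 + 13x)/31:
1130x² + 10170x − 248600 = 0  ⟹  x² + 9x − 220 = 0
x = 11 or x = −20, giving (11, 17) and (−20, 4).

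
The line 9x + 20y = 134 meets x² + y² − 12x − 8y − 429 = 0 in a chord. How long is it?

Express y = (134 − 9x)/20 and substitute into the circle:
481x² − 5772x − 175084 = 0  ⟹  x² − 12x − 364 = 0
x = 26 or x = −14, giving (26, −5) and (−14, 13).
|(26, −5) − (−14, 13)| = √((40)² + (−18)²) = 2√481.

2√481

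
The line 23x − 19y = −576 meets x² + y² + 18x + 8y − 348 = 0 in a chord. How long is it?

√890

Centre (−9, −4), r² = 445. Perpendicular distance d from centre to line = |445| / √890 = 445/√890.
Half the chord is √(r² − d²) = √(445/2), so the full chord is √890.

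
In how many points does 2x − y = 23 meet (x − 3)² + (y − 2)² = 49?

Substituting the line into the circle gives 5x² − 106x + 585 = 0.
Δ = 11236 − 11700 = −464.
No real roots: the line does not meet the circle.

0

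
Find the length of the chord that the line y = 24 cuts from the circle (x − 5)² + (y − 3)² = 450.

The distance from (5, 3) to the line is 21, and r² = 450.
Chord = 2√(r² − d²) = 2·√(9) = 6.

6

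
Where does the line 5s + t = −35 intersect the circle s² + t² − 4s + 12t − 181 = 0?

(−8, 5) and (−3, −20)

Express t = −5s − 35 and substitute into the circle:
26s² + 286s + 624 = 0  ⟹  s² + 11s + 24 = 0
s = −3 or s = −8, giving (−3, −20) and (−8, 5).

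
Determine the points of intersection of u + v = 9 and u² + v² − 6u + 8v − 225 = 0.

(−2, 11) and (18, −9)

Substitute v = −u + 9:
2u² − 32u − 72 = 0  ⟹  u² − 16u − 36 = 0
u = 18 or u = −2, giving (18, −9) and (−2, 11).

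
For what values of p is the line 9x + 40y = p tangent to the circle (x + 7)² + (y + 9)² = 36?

For a tangent, require d(centre, line) = r = 6.
|9·(−7) + 40·(−9) − p| / √1681 = 6
|p − (−423)| = 6·41, so p = −177 or p = −669.

p = −669 or p = −177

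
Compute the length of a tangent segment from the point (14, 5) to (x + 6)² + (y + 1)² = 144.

The centre is (−6, −1) and r = 12. The square of the distance from P to the centre is 400 + 36 = 436.
Power of the point: PT² = |PO|² − r² = 292, so PT = 2√73.

2√73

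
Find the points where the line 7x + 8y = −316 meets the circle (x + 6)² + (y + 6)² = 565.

Substitute y = (−316 − 7x)/8:
113x² + 4520x + 37968 = 0  ⟹  x² + 40x + 336 = 0
x = −12 or x = −28, giving (−12, −29) and (−28, −15).

(−28, −15) and (−12, −29)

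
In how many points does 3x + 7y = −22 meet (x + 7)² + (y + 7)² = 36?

0

d² = (3·(−7) + 7·(−7) − (−22))²/58 = 1152/29; r² = 36.
Since d² > r², the line lies outside the circle.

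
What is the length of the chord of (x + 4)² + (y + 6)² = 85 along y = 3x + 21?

5√10

From the line, y = 3x + 21. Substituting:
10x² + 170x + 660 = 0  ⟹  x² + 17x + 66 = 0
x = −6 or x = −11, giving (−6, 3) and (−11, −12).
Chord length = distance between (−6, 3) and (−11, −12) = √250 = 5√10.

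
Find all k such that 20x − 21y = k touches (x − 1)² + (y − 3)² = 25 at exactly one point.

k = −188 or k = 102

Tangency holds when the distance from the centre (1, 3) to the line equals the radius 5:
|20·1 − 21·3 − k| / √841 = 5
|k − (−43)| = 5·29, so k = 102 or k = −188.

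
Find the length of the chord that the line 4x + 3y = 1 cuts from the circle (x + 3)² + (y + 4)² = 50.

Express y = (1 − 4x)/3 and substitute into the circle:
25x² − 50x − 200 = 0  ⟹  x² − 2x − 8 = 0
x = 4 or x = −2, giving (4, −5) and (−2, 3).
|(4, −5) − (−2, 3)| = √((6)² + (−8)²) = 10.

10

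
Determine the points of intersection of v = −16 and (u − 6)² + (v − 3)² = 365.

(4, −16) and (8, −16)

Substitute v = −16:
u² − 12u + 32 = 0
u = 8 or u = 4, giving (8, −16) and (4, −16).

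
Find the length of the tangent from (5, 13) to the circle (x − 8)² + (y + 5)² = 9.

18

Centre (8, −5), r² = 9. |PO|² = (−3)² + (18)² = 333.
Power of the point: PT² = |PO|² − r² = 324, so PT = 18.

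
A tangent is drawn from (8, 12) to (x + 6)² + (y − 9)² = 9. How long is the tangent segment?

14

Centre (−6, 9), r² = 9. |PO|² = (14)² + (3)² = 205.
Power of the point: PT² = |PO|² − r² = 196, so PT = 14.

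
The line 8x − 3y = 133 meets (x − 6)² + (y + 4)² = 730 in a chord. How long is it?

6√73

The distance from (6, −4) to the line is 73/√73, and r² = 730.
Chord = 2√(r² − d²) = 2·√(657) = 6√73.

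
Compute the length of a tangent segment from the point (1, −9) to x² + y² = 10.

With centre O = (0, 0), |OP|² = 82 and r² = 10.
Power of the point: PT² = |PO|² − r² = 72, so PT = 6√2.

6√2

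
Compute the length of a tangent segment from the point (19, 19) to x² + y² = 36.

7√14

With centre O = (0, 0), |OP|² = 722 and r² = 36.
Power of the point: PT² = |PO|² − r² = 686, so PT = 7√14.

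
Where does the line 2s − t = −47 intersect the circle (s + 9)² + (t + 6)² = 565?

(−31, −15) and (−15, 17)

From the line, t = 2s + 47. Substituting:
5s² + 230s + 2325 = 0  ⟹  s² + 46s + 465 = 0
s = −15 or s = −31, giving (−15, 17) and (−31, −15).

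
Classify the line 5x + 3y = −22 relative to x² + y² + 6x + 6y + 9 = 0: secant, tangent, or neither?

Centre (−3, −3), r² = 9. Distance² from centre to line = (−2)²/34 = 2/17.
Since d² < r², the line cuts the circle twice.

secant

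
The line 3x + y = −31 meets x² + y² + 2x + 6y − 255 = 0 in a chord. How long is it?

9√10

From the line, y = −3x − 31. Substituting:
10x² + 170x + 520 = 0  ⟹  x² + 17x + 52 = 0
x = −4 or x = −13, giving (−4, −19) and (−13, 8).
|(−4, −19) − (−13, 8)| = √((9)² + (−27)²) = 9√10.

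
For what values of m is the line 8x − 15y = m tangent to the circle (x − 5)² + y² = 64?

m = −96 or m = 176

The line touches the circle iff its distance from (5, 0) is 8:
|8·5 − 15·0 − m| / √289 = 8
|m − (40)| = 8·17, so m = 176 or m = −96.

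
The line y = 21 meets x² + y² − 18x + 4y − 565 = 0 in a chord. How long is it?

Substitute y = 21:
x² − 18x − 40 = 0
x = 20 or x = −2, giving (20, 21) and (−2, 21).
|(20, 21) − (−2, 21)| = √((22)² + (0)²) = 22.

22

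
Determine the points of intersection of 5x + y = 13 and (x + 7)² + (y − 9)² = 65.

From the line, y = −5x + 13. Substituting:
26x² − 26x = 0  ⟹  x² − x = 0
x = 1 or x = 0, giving (1, 8) and (0, 13).

(0, 13) and (1, 8)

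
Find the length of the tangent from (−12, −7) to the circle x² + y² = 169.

2√6

With centre O = (0, 0), |OP|² = 193 and r² = 169.
Power of the point: PT² = |PO|² − r² = 24, so PT = 2√6.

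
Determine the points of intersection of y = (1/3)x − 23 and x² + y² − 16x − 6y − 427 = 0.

(12, −19) and (18, −17)

Express y = (−69 + x)/3 and substitute into the circle:
10x² − 300x + 2160 = 0  ⟹  x² − 30x + 216 = 0
x = 18 or x = 12, giving (18, −17) and (12, −19).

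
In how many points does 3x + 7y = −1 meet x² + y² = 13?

2

Centre (0, 0), r² = 13. Distance² from centre to line = (1)²/58 = 1/58.
Since d² < r², the line cuts the circle twice.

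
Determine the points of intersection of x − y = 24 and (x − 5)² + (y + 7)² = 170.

(4, −20) and (18, −6)

Substitute y = x − 24:
2x² − 44x + 144 = 0  ⟹  x² − 22x + 72 = 0
x = 18 or x = 4, giving (18, −6) and (4, −20).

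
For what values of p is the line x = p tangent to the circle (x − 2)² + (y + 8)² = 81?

p = −7 or p = 11

The line touches the circle iff its distance from (2, −8) is 9:
|1·2 + 0·(−8) − p| / √1 = 9
|p − (2)| = 9, so p = 11 or p = −7.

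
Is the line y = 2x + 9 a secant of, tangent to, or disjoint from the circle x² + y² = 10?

disjoint

Substituting the line into the circle gives 5x² + 36x + 71 = 0.
Discriminant = (36)² − 4·5·(71) = −124 < 0.
No real roots: the line does not meet the circle.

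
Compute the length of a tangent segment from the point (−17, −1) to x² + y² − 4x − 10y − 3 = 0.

The centre is (2, 5) and r = 4√2. The square of the distance from P to the centre is 361 + 36 = 397.
The tangent meets the radius at right angles, so tangent² = |PO|² − r² = 397 − 32 = 365.

√365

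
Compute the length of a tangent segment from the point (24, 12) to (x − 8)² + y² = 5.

With centre O = (8, 0), |OP|² = 400 and r² = 5.
The tangent meets the radius at right angles, so tangent² = |PO|² − r² = 400 − 5 = 395.

√395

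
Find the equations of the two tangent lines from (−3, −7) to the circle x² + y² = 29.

Let a tangent through (−3, −7) have slope m. Its distance from (0, 0) must equal √29:
[m·(3) − (7)]² = 29(m² + 1)
10m² + 21m − 10 = 0, so m = −5/2 or m = 2/5.
Through (−3, −7) these give 5x + 2y = −29 and 2x − 5y = 29.

5x + 2y = −29 and 2x − 5y = 29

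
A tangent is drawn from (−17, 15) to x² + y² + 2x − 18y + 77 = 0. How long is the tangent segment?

√287

Centre (−1, 9), r² = 5. |PO|² = (−16)² + (6)² = 292.
By the tangent–radius right angle, tangent length = √(|PO|² − r²) = √287.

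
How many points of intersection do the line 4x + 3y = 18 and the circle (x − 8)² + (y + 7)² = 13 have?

2

Substituting the line into the circle gives 25x² − 456x + 1980 = 0.
Discriminant = (−456)² − 4·25·(1980) = 9936 > 0.
Two real roots: the line is a secant.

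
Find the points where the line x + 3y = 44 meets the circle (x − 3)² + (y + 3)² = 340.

(−1, 15) and (17, 9)

From the line, y = (44 − x)/3. Substituting:
10x² − 160x − 170 = 0  ⟹  x² − 16x − 17 = 0
x = 17 or x = −1, giving (17, 9) and (−1, 15).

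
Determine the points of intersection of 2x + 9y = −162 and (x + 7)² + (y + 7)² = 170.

Substitute y = (−162 − 2x)/9:
85x² + 1530x = 0  ⟹  x² + 18x = 0
x = 0 or x = −18, giving (0, −18) and (−18, −14).

(−18, −14) and (0, −18)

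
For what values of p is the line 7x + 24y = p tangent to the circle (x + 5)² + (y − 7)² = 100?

For a tangent, require d(centre, line) = r = 10.
|7·(−5) + 24·7 − p| / √625 = 10
|p − (133)| = 10·25, so p = 383 or p = −117.

p = −117 or p = 383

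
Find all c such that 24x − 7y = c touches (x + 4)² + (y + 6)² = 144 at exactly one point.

c = −354 or c = 246

For a tangent, require d(centre, line) = r = 12.
|24·(−4) − 7·(−6) − c| / √625 = 12
|c − (−54)| = 12·25, so c = 246 or c = −354.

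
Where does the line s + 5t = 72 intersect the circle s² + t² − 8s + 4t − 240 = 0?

(2, 14) and (12, 12)

From the line, t = (72 − s)/5. Substituting:
26s² − 364s + 624 = 0  ⟹  s² − 14s + 24 = 0
s = 12 or s = 2, giving (12, 12) and (2, 14).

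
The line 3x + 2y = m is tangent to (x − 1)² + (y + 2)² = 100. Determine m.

m = −1 ± 10√13

Tangency holds when the distance from the centre (1, −2) to the line equals the radius 10:
|3·1 + 2·(−2) − m| / √13 = 10
|m − (−1)| = 10√13.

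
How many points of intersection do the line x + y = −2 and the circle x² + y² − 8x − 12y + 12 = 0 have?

0

Substituting the line into the circle gives 2x² + 8x + 40 = 0.
Δ = 64 − 320 = −256.
No real roots: the line does not meet the circle.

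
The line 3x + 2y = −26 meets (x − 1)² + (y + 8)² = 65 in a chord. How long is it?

Express y = (−26 − 3x)/2 and substitute into the circle:
13x² + 52x − 156 = 0  ⟹  x² + 4x − 12 = 0
x = 2 or x = −6, giving (2, −16) and (−6, −4).
|(2, −16) − (−6, −4)| = √((8)² + (−12)²) = 4√13.

4√13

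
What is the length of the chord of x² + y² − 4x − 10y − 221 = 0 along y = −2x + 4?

Substitute y = −2x + 4:
5x² − 245 = 0  ⟹  x² − 49 = 0
x = 7 or x = −7, giving (7, −10) and (−7, 18).
|(7, −10) − (−7, 18)| = √((14)² + (−28)²) = 14√5.

14√5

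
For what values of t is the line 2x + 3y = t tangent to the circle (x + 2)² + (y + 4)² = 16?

For a tangent, require d(centre, line) = r = 4.
|2·(−2) + 3·(−4) − t| / √13 = 4
|t − (−16)| = 4√13.

t = −16 ± 4√13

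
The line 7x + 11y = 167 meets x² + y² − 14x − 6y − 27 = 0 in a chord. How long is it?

√170

Substitute y = (167 − 7x)/11:
170x² − 3570x + 13600 = 0  ⟹  x² − 21x + 80 = 0
x = 16 or x = 5, giving (16, 5) and (5, 12).
|(16, 5) − (5, 12)| = √((11)² + (−7)²) = √170.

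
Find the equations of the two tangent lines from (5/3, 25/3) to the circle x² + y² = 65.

x − 8y = −65 and 4x + 7y = 65

Let a tangent through (5/3, 25/3) have slope m. Its distance from (0, 0) must equal √65:
[m·(−5/3) − (−25/3)]² = 65(m² + 1)
56m² + 25m − 4 = 0, so m = 1/8 or m = −4/7.
Through (5/3, 25/3) these give x − 8y = −65 and 4x + 7y = 65.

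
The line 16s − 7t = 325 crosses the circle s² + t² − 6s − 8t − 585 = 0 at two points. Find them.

(12, −19) and (26, 13)

Express t = (−325 + 16s)/7 and substitute into the circle:
305s² − 11590s + 95160 = 0  ⟹  s² − 38s + 312 = 0
s = 26 or s = 12, giving (26, 13) and (12, −19).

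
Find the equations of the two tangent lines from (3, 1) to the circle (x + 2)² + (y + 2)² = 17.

A line y − (1) = m(x − (3)) is tangent when its distance from (−2, −2) is √17:
[m·(−5) − (−3)]² = 17(m² + 1)
4m² − 15m − 4 = 0, so m = 4 or m = −1/4.
Through (3, 1) these give 4x − y = 11 and x + 4y = 7.

4x − y = 11 and x + 4y = 7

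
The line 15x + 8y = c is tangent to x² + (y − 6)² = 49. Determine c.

Tangency holds when the distance from the centre (0, 6) to the line equals the radius 7:
|15·0 + 8·6 − c| / √289 = 7
|c − (48)| = 7·17, so c = 167 or c = −71.

c = −71 or c = 167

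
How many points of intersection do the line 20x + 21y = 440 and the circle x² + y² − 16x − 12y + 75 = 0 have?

0

Substituting the line into the circle gives 841x² − 19616x + 115795 = 0.
Discriminant = (−19616)² − 4·841·(115795) = −4746924 < 0.
No real roots: the line does not meet the circle.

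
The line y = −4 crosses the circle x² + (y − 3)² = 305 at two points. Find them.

(−16, −4) and (16, −4)

Substitute y = −4:
x² − 256 = 0
x = 16 or x = −16, giving (16, −4) and (−16, −4).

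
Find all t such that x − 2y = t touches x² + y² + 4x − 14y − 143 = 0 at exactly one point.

Tangency holds when the distance from the centre (−2, 7) to the line equals the radius 14:
|1·(−2) − 2·7 − t| / √5 = 14
|t − (−16)| = 14√5.

t = −16 ± 14√5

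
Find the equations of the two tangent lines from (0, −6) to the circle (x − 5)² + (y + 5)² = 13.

Write the tangent as mx − y + (−6 − m·(0)) = 0 and set its distance from the centre to √13:
[m·(5) − (1)]² = 13(m² + 1)
6m² − 5m − 6 = 0, so m = 3/2 or m = −2/3.
With m = 3/2: 3x − 2y = 12. With m = −2/3: 2x + 3y = −18.

3x − 2y = 12 and 2x + 3y = −18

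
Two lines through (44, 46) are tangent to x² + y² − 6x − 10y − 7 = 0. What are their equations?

4x − 5y = −54 and 5x − 4y = 36

A line y − (46) = m(x − (44)) is tangent when its distance from (3, 5) is √41:
(−41m − (−41))² = 41(m² + 1)
20m² − 41m + 20 = 0, so m = 4/5 or m = 5/4.
With m = 4/5: 4x − 5y = −54. With m = 5/4: 5x − 4y = 36.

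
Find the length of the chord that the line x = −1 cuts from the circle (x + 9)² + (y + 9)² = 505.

42

The line gives x = −1. Substituting into the circle:
y² + 18y − 360 = 0
y = 12 or y = −30, giving (−1, 12) and (−1, −30).
Chord length = distance between (−1, 12) and (−1, −30) = √1764 = 42.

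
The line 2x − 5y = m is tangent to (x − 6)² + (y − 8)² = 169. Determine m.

The line touches the circle iff its distance from (6, 8) is 13:
|2·6 − 5·8 − m| / √29 = 13
|m − (−28)| = 13√29.

m = −28 ± 13√29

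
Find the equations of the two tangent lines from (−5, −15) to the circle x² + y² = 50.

x − y = 10 and 7x + y = −50

Let a tangent through (−5, −15) have slope m. Its distance from (0, 0) must equal 5√2:
(5m − (15))² = 50(m² + 1)
m² + 6m − 7 = 0, so m = 1 or m = −7.
Through (−5, −15) these give x − y = 10 and 7x + y = −50.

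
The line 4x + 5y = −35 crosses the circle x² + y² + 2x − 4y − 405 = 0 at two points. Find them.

(−20, 9) and (10, −15)

Substitute y = (−35 − 4x)/5:
41x² + 410x − 8200 = 0  ⟹  x² + 10x − 200 = 0
x = 10 or x = −20, giving (10, −15) and (−20, 9).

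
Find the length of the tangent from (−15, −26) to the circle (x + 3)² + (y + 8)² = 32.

2√109

With centre O = (−3, −8), |OP|² = 468 and r² = 32.
Power of the point: PT² = |PO|² − r² = 436, so PT = 2√109.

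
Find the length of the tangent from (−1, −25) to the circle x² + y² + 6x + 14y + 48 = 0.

√318

Centre (−3, −7), r² = 10. |PO|² = (2)² + (−18)² = 328.
The tangent meets the radius at right angles, so tangent² = |PO|² − r² = 328 − 10 = 318.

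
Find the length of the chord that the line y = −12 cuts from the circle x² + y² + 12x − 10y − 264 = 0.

12

The distance from (−6, 5) to the line is 17, and r² = 325.
Half the chord is √(r² − d²) = √(36), so the full chord is 12.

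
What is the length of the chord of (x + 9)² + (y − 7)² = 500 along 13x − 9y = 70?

Centre (−9, 7), r² = 500. Perpendicular distance d from centre to line = |−250| / √250 = 250/√250.
Chord = 2√(r² − d²) = 2·√(250) = 10√10.

10√10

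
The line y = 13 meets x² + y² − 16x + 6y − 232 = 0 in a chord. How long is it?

Centre (8, −3), r² = 305. Perpendicular distance d from centre to line = |−16| / √1 = 16.
Half the chord is √(r² − d²) = √(49), so the full chord is 14.

14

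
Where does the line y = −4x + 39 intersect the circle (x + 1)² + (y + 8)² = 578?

Substitute y = −4x + 39:
17x² − 374x + 1632 = 0  ⟹  x² − 22x + 96 = 0
x = 16 or x = 6, giving (16, −25) and (6, 15).

(6, 15) and (16, −25)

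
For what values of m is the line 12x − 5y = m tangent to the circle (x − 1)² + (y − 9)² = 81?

Tangency holds when the distance from the centre (1, 9) to the line equals the radius 9:
|12·1 − 5·9 − m| / √169 = 9
|m − (−33)| = 9·13, so m = 84 or m = −150.

m = −150 or m = 84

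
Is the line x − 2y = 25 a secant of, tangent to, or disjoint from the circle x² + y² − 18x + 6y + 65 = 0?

Substituting the line into the circle gives 5x² − 110x + 585 = 0.
Δ = 12100 − 11700 = 400.
Two real roots: the line is a secant.

secant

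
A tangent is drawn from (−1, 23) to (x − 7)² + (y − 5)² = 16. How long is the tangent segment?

The centre is (7, 5) and r = 4. The square of the distance from P to the centre is 64 + 324 = 388.
Power of the point: PT² = |PO|² − r² = 372, so PT = 2√93.

2√93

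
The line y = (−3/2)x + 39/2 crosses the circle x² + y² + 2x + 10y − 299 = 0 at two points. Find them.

(5, 12) and (17, −6)

Substitute y = (39 − 3x)/2:
13x² − 286x + 1105 = 0  ⟹  x² − 22x + 85 = 0
x = 17 or x = 5, giving (17, −6) and (5, 12).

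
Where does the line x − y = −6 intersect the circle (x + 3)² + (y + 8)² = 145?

Express y = x + 6 and substitute into the circle:
2x² + 34x + 60 = 0  ⟹  x² + 17x + 30 = 0
x = −2 or x = −15, giving (−2, 4) and (−15, −9).

(−15, −9) and (−2, 4)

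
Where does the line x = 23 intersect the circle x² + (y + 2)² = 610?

(23, −11) and (23, 7)

The line gives x = 23. Substituting into the circle:
y² + 4y − 77 = 0
y = 7 or y = −11, giving (23, 7) and (23, −11).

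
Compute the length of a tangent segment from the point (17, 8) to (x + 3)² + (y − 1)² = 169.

2√70

With centre O = (−3, 1), |OP|² = 449 and r² = 169.
The tangent meets the radius at right angles, so tangent² = |PO|² − r² = 449 − 169 = 280.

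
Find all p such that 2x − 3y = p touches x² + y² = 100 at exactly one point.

The line touches the circle iff its distance from (0, 0) is 10:
|2·0 − 3·0 − p| / √13 = 10
|p| = 10√13.

p = ±10√13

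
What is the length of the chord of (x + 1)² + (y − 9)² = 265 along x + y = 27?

13√2

Substitute y = −x + 27:
2x² − 34x + 60 = 0  ⟹  x² − 17x + 30 = 0
x = 15 or x = 2, giving (15, 12) and (2, 25).
Chord length = distance between (15, 12) and (2, 25) = √338 = 13√2.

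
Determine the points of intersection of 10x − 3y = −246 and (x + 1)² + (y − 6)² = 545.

(−24, 2) and (−18, 22)

Express y = (246 + 10x)/3 and substitute into the circle:
109x² + 4578x + 47088 = 0  ⟹  x² + 42x + 432 = 0
x = −18 or x = −24, giving (−18, 22) and (−24, 2).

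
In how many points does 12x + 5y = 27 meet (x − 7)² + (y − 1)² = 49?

Centre (7, 1), r² = 49. Distance² from centre to line = (62)²/169 = 3844/169.
Since d² < r², the line cuts the circle twice.

2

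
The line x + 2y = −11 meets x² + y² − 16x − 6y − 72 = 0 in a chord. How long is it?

Substitute y = (−11 − x)/2:
5x² − 30x − 35 = 0  ⟹  x² − 6x − 7 = 0
x = 7 or x = −1, giving (7, −9) and (−1, −5).
|(7, −9) − (−1, −5)| = √((8)² + (−4)²) = 4√5.

4√5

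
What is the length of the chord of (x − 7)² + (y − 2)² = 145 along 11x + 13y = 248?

√290

Substitute y = (248 − 11x)/13:
290x² − 7250x + 33060 = 0  ⟹  x² − 25x + 114 = 0
x = 19 or x = 6, giving (19, 3) and (6, 14).
|(19, 3) − (6, 14)| = √((13)² + (−11)²) = √290.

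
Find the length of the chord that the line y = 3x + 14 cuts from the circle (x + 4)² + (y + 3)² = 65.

5√10

Express y = 3x + 14 and substitute into the circle:
10x² + 110x + 240 = 0  ⟹  x² + 11x + 24 = 0
x = −3 or x = −8, giving (−3, 5) and (−8, −10).
Chord length = distance between (−3, 5) and (−8, −10) = √250 = 5√10.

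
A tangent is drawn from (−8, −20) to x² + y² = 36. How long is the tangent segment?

2√107

The centre is (0, 0) and r = 6. The square of the distance from P to the centre is 64 + 400 = 464.
The tangent meets the radius at right angles, so tangent² = |PO|² − r² = 464 − 36 = 428.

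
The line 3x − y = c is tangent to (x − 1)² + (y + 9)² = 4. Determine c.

c = 12 ± 2√10

Tangency holds when the distance from the centre (1, −9) to the line equals the radius 2:
|3·1 − 1·(−9) − c| / √10 = 2
|c − (12)| = 2√10.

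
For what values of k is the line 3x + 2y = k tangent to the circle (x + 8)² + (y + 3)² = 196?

The line touches the circle iff its distance from (−8, −3) is 14:
|3·(−8) + 2·(−3) − k| / √13 = 14
|k − (−30)| = 14√13.

k = −30 ± 14√13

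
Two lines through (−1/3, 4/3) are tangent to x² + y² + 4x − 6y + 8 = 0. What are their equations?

x − 2y = −3 and 2x − y = −2

Write the tangent as mx − y + (4/3 − m·(−1/3)) = 0 and set its distance from the centre to √5:
(−5/3m − (5/3))² = 5(m² + 1)
2m² − 5m + 2 = 0, so m = 1/2 or m = 2.
Through (−1/3, 4/3) these give x − 2y = −3 and 2x − y = −2.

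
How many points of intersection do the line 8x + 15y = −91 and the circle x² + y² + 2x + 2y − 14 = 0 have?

d² = (8·(−1) + 15·(−1) − (−91))²/289 = 16; r² = 16.
Since d² = r², the line is tangent.

1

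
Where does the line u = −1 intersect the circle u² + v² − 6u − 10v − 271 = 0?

(−1, −12) and (−1, 22)

The line gives u = −1. Substituting into the circle:
v² − 10v − 264 = 0
v = 22 or v = −12, giving (−1, 22) and (−1, −12).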